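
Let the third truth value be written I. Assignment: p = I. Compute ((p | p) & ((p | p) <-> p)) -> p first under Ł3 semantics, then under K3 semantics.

⊤; I

In Ł3: p | p = I | I = I
p | p = I | I = I
(p | p) <-> p = I <-> I = ⊤
(p | p) & ((p | p) <-> p) = I & ⊤ = I
((p | p) & ((p | p) <-> p)) -> p = I -> I = ⊤
In K3: p | p = I | I = I
p | p = I | I = I
(p | p) <-> p = I <-> I = I
(p | p) & ((p | p) <-> p) = I & I = I
((p | p) & ((p | p) <-> p)) -> p = I -> I = I  [~I | I]
They differ because Ł3 and K3 treat I differently under implication.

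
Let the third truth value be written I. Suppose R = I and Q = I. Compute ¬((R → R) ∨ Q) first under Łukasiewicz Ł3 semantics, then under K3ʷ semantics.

F; I

In Łukasiewicz Ł3: R → R = I → I = T  [min(1, 1−½+½)]
(R → R) ∨ Q = T ∨ I = T
¬((R → R) ∨ Q) = ¬T = F
In K3ʷ: R → R = I → I = I
(R → R) ∨ Q = I ∨ I = I
¬((R → R) ∨ Q) = ¬I = I
They differ because Łukasiewicz Ł3 and K3ʷ treat I differently under the binary connectives.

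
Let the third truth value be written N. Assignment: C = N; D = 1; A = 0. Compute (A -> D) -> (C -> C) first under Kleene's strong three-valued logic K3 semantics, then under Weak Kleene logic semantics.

In Kleene's strong three-valued logic K3: A -> D = 0 -> 1 = 1
C -> C = N -> N = N  [~N | N]
(A -> D) -> (C -> C) = 1 -> N = N
In Weak Kleene logic: A -> D = 0 -> 1 = 1
C -> C = N -> N = N
(A -> D) -> (C -> C) = 1 -> N = N

N; N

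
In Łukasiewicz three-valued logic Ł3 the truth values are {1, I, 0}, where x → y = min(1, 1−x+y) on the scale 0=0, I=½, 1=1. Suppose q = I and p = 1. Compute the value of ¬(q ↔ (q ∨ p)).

q ∨ p = I ∨ 1 = 1
q ↔ (q ∨ p) = I ↔ 1 = I  [1 − |½−1|]
¬(q ↔ (q ∨ p)) = ¬I = I

I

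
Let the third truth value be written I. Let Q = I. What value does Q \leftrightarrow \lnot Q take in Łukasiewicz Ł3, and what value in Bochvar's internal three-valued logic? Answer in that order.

In Łukasiewicz Ł3: \lnot Q = \lnot I = I
Q \leftrightarrow \lnot Q = I \leftrightarrow I = true  [1 − |½−½|]
In Bochvar's internal three-valued logic: \lnot Q = \lnot I = I
Q \leftrightarrow \lnot Q = I \leftrightarrow I = I
They differ because Łukasiewicz Ł3 and Bochvar's internal three-valued logic treat I differently under the binary connectives.

true; I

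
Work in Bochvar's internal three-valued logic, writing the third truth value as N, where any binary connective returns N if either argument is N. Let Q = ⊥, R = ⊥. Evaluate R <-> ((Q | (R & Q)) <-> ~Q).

R & Q = ⊥ & ⊥ = ⊥
Q | (R & Q) = ⊥ | ⊥ = ⊥
~Q = ~⊥ = ⊤
(Q | (R & Q)) <-> ~Q = ⊥ <-> ⊤ = ⊥
R <-> ((Q | (R & Q)) <-> ~Q) = ⊥ <-> ⊥ = ⊤

⊤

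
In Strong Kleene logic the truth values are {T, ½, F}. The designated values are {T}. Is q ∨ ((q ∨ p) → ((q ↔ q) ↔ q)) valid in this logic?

Countermodel: q=½, p=T gives ½, which is not designated.

No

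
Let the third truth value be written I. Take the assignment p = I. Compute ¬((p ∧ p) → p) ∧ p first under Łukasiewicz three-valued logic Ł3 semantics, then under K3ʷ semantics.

In Łukasiewicz three-valued logic Ł3: p ∧ p = I ∧ I = I
(p ∧ p) → p = I → I = 1
¬((p ∧ p) → p) = ¬1 = 0
¬((p ∧ p) → p) ∧ p = 0 ∧ I = 0
In K3ʷ: p ∧ p = I ∧ I = I
(p ∧ p) → p = I → I = I  [any arg is the third value ⇒ result is the third value]
¬((p ∧ p) → p) = ¬I = I
¬((p ∧ p) → p) ∧ p = I ∧ I = I
They differ because Łukasiewicz three-valued logic Ł3 and K3ʷ treat I differently under the binary connectives.

0; I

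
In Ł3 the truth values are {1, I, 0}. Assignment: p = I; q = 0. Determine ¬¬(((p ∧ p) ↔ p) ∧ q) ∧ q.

0

p ∧ p = I ∧ I = I
(p ∧ p) ↔ p = I ↔ I = 1  [1 − |½−½|]
((p ∧ p) ↔ p) ∧ q = 1 ∧ 0 = 0
¬(((p ∧ p) ↔ p) ∧ q) = ¬0 = 1
¬¬(((p ∧ p) ↔ p) ∧ q) = ¬1 = 0
¬¬(((p ∧ p) ↔ p) ∧ q) ∧ q = 0 ∧ 0 = 0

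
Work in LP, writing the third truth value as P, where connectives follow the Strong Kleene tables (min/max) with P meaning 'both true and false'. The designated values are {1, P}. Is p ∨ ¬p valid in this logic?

Yes

Every assignment of p over {1, P, 0} gives a value in {1, P}.
In particular, with p=P: p ∨ ¬p = P.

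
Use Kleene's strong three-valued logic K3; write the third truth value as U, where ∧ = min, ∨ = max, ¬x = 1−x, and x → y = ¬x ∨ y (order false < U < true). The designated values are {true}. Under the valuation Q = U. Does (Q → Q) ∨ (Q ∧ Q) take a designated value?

No

Q → Q = U → U = U  [¬U ∨ U]
Q ∧ Q = U ∧ U = U
(Q → Q) ∨ (Q ∧ Q) = U ∨ U = U
U ∉ {true}.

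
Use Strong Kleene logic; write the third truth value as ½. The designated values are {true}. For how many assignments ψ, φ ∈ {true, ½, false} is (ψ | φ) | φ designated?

5

Of the 9 assignments, 5 give a value in {true}.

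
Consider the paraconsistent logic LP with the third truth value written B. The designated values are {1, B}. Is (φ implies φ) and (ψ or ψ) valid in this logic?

No

Countermodel: φ=1, ψ=0 gives 0, which is not designated.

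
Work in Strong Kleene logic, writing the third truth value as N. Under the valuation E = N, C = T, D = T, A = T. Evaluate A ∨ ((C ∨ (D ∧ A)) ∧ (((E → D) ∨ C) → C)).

T

D ∧ A = T ∧ T = T
C ∨ (D ∧ A) = T ∨ T = T
E → D = N → T = T  [¬N ∨ T]
(E → D) ∨ C = T ∨ T = T
((E → D) ∨ C) → C = T → T = T
(C ∨ (D ∧ A)) ∧ (((E → D) ∨ C) → C) = T ∧ T = T
A ∨ ((C ∨ (D ∧ A)) ∧ (((E → D) ∨ C) → C)) = T ∨ T = T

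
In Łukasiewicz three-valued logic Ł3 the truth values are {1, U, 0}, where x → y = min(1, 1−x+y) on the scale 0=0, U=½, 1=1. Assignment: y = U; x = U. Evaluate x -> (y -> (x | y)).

x | y = U | U = U
y -> (x | y) = U -> U = 1
x -> (y -> (x | y)) = U -> 1 = 1

1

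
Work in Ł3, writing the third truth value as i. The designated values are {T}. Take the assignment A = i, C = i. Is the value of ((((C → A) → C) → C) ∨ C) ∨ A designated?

C → A = i → i = T
(C → A) → C = T → i = i
((C → A) → C) → C = i → i = T
(((C → A) → C) → C) ∨ C = T ∨ i = T
((((C → A) → C) → C) ∨ C) ∨ A = T ∨ i = T
T ∈ {T}.

Yes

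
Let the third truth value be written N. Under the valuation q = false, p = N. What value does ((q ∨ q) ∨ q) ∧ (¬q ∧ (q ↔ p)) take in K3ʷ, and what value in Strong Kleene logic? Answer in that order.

In K3ʷ: q ∨ q = false ∨ false = false
(q ∨ q) ∨ q = false ∨ false = false
¬q = ¬false = true
q ↔ p = false ↔ N = N
¬q ∧ (q ↔ p) = true ∧ N = N
((q ∨ q) ∨ q) ∧ (¬q ∧ (q ↔ p)) = false ∧ N = N
In Strong Kleene logic: q ∨ q = false ∨ false = false
(q ∨ q) ∨ q = false ∨ false = false
¬q = ¬false = true
q ↔ p = false ↔ N = N
¬q ∧ (q ↔ p) = true ∧ N = N
((q ∨ q) ∨ q) ∧ (¬q ∧ (q ↔ p)) = false ∧ N = false
They differ because K3ʷ and Strong Kleene logic treat N differently under the binary connectives.

N; false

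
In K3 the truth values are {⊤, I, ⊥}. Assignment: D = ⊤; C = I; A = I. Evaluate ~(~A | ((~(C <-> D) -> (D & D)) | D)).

⊥

~A = ~I = I
C <-> D = I <-> ⊤ = I
~(C <-> D) = ~I = I
D & D = ⊤ & ⊤ = ⊤
~(C <-> D) -> (D & D) = I -> ⊤ = ⊤  [~I | ⊤]
(~(C <-> D) -> (D & D)) | D = ⊤ | ⊤ = ⊤
~A | ((~(C <-> D) -> (D & D)) | D) = I | ⊤ = ⊤
~(~A | ((~(C <-> D) -> (D & D)) | D)) = ~⊤ = ⊥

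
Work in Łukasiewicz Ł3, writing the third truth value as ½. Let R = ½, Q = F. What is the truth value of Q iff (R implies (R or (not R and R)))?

not R = not ½ = ½
not R and R = ½ and ½ = ½
R or (not R and R) = ½ or ½ = ½
R implies (R or (not R and R)) = ½ implies ½ = T  [min(1, 1−½+½)]
Q iff (R implies (R or (not R and R))) = F iff T = F

F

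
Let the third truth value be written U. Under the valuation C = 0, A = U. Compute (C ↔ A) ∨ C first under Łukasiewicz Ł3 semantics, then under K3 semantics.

U; U

In Łukasiewicz Ł3: C ↔ A = 0 ↔ U = U  [1 − |0−½|]
(C ↔ A) ∨ C = U ∨ 0 = U
In K3: C ↔ A = 0 ↔ U = U
(C ↔ A) ∨ C = U ∨ 0 = U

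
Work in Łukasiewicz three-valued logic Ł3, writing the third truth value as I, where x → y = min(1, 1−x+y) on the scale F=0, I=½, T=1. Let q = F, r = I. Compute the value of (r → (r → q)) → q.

F

r → q = I → F = I  [min(1, 1−½+0)]
r → (r → q) = I → I = T
(r → (r → q)) → q = T → F = F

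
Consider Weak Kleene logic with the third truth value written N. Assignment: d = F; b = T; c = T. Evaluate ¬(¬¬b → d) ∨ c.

¬b = ¬T = F
¬¬b = ¬F = T
¬¬b → d = T → F = F
¬(¬¬b → d) = ¬F = T
¬(¬¬b → d) ∨ c = T ∨ T = T

T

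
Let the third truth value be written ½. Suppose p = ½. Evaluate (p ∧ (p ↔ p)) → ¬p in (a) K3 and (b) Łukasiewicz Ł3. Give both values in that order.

In K3: p ↔ p = ½ ↔ ½ = ½
p ∧ (p ↔ p) = ½ ∧ ½ = ½
¬p = ¬½ = ½
(p ∧ (p ↔ p)) → ¬p = ½ → ½ = ½  [¬½ ∨ ½]
In Łukasiewicz Ł3: p ↔ p = ½ ↔ ½ = ⊤  [1 − |½−½|]
p ∧ (p ↔ p) = ½ ∧ ⊤ = ½
¬p = ¬½ = ½
(p ∧ (p ↔ p)) → ¬p = ½ → ½ = ⊤
They differ because K3 and Łukasiewicz Ł3 treat ½ differently under implication.

½; ⊤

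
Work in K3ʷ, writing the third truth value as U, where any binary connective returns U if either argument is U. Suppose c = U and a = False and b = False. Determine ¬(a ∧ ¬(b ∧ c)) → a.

U

b ∧ c = False ∧ U = U
¬(b ∧ c) = ¬U = U
a ∧ ¬(b ∧ c) = False ∧ U = U
¬(a ∧ ¬(b ∧ c)) = ¬U = U
¬(a ∧ ¬(b ∧ c)) → a = U → False = U  [any arg is the third value ⇒ result is the third value]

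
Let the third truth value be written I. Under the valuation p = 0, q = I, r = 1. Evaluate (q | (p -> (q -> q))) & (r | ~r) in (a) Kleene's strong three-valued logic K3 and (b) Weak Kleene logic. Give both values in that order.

1; I

In Kleene's strong three-valued logic K3: q -> q = I -> I = I  [~I | I]
p -> (q -> q) = 0 -> I = 1
q | (p -> (q -> q)) = I | 1 = 1
~r = ~1 = 0
r | ~r = 1 | 0 = 1
(q | (p -> (q -> q))) & (r | ~r) = 1 & 1 = 1
In Weak Kleene logic: q -> q = I -> I = I  [any arg is the third value ⇒ result is the third value]
p -> (q -> q) = 0 -> I = I
q | (p -> (q -> q)) = I | I = I
~r = ~1 = 0
r | ~r = 1 | 0 = 1
(q | (p -> (q -> q))) & (r | ~r) = I & 1 = I
They differ because Kleene's strong three-valued logic K3 and Weak Kleene logic treat I differently under the binary connectives.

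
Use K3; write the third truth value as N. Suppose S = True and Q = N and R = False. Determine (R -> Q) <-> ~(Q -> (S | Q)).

False

R -> Q = False -> N = True
S | Q = True | N = True
Q -> (S | Q) = N -> True = True
~(Q -> (S | Q)) = ~True = False
(R -> Q) <-> ~(Q -> (S | Q)) = True <-> False = False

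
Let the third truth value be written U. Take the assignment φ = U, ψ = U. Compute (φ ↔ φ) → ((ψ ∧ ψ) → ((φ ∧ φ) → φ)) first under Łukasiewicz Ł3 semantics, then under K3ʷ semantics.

true; U

In Łukasiewicz Ł3: φ ↔ φ = U ↔ U = true
ψ ∧ ψ = U ∧ U = U
φ ∧ φ = U ∧ U = U
(φ ∧ φ) → φ = U → U = true
(ψ ∧ ψ) → ((φ ∧ φ) → φ) = U → true = true
(φ ↔ φ) → ((ψ ∧ ψ) → ((φ ∧ φ) → φ)) = true → true = true
In K3ʷ: φ ↔ φ = U ↔ U = U
ψ ∧ ψ = U ∧ U = U
φ ∧ φ = U ∧ U = U
(φ ∧ φ) → φ = U → U = U
(ψ ∧ ψ) → ((φ ∧ φ) → φ) = U → U = U
(φ ↔ φ) → ((ψ ∧ ψ) → ((φ ∧ φ) → φ)) = U → U = U
They differ because Łukasiewicz Ł3 and K3ʷ treat U differently under the binary connectives.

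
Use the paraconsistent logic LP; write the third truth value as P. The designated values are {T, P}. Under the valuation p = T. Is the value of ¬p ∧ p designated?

No

¬p = ¬T = F
¬p ∧ p = F ∧ T = F
F ∉ {T, P}.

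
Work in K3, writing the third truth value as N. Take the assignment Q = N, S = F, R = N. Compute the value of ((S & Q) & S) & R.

S & Q = F & N = F
(S & Q) & S = F & F = F
((S & Q) & S) & R = F & N = F

F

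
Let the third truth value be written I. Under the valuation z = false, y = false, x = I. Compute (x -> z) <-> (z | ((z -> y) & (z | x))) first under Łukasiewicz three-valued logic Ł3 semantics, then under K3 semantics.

In Łukasiewicz three-valued logic Ł3: x -> z = I -> false = I  [min(1, 1−½+0)]
z -> y = false -> false = true
z | x = false | I = I
(z -> y) & (z | x) = true & I = I
z | ((z -> y) & (z | x)) = false | I = I
(x -> z) <-> (z | ((z -> y) & (z | x))) = I <-> I = true
In K3: x -> z = I -> false = I
z -> y = false -> false = true
z | x = false | I = I
(z -> y) & (z | x) = true & I = I
z | ((z -> y) & (z | x)) = false | I = I
(x -> z) <-> (z | ((z -> y) & (z | x))) = I <-> I = I
They differ because Łukasiewicz three-valued logic Ł3 and K3 treat I differently under implication.

true; I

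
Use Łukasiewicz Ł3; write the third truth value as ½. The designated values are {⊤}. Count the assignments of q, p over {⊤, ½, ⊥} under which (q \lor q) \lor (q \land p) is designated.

3

Designated under: (q=⊤, p=⊤); (q=⊤, p=½); (q=⊤, p=⊥).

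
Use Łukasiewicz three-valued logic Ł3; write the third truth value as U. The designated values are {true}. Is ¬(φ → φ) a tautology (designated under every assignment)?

Countermodel: φ=true gives false, which is not designated.

No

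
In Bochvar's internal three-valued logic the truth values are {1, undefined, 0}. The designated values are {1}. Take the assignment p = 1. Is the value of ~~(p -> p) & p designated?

p -> p = 1 -> 1 = 1
~(p -> p) = ~1 = 0
~~(p -> p) = ~0 = 1
~~(p -> p) & p = 1 & 1 = 1
1 ∈ {1}.

Yes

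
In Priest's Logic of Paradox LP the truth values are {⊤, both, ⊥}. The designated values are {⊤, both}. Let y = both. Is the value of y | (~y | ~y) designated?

Yes

~y = ~both = both
~y = ~both = both
~y | ~y = both | both = both
y | (~y | ~y) = both | both = both
both ∈ {⊤, both}.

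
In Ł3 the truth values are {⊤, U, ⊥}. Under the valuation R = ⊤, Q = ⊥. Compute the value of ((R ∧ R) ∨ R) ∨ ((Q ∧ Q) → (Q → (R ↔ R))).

R ∧ R = ⊤ ∧ ⊤ = ⊤
(R ∧ R) ∨ R = ⊤ ∨ ⊤ = ⊤
Q ∧ Q = ⊥ ∧ ⊥ = ⊥
R ↔ R = ⊤ ↔ ⊤ = ⊤
Q → (R ↔ R) = ⊥ → ⊤ = ⊤
(Q ∧ Q) → (Q → (R ↔ R)) = ⊥ → ⊤ = ⊤
((R ∧ R) ∨ R) ∨ ((Q ∧ Q) → (Q → (R ↔ R))) = ⊤ ∨ ⊤ = ⊤

⊤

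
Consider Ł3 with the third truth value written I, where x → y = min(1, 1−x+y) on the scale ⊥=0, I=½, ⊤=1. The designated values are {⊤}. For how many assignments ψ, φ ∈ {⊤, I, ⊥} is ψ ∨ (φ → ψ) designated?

6

Of the 9 assignments, 6 give a value in {⊤}.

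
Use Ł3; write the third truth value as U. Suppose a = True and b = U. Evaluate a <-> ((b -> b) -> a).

True

b -> b = U -> U = True  [min(1, 1−½+½)]
(b -> b) -> a = True -> True = True
a <-> ((b -> b) -> a) = True <-> True = True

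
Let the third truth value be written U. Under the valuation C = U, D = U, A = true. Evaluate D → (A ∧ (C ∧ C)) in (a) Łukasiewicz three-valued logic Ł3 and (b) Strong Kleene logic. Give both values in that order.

In Łukasiewicz three-valued logic Ł3: C ∧ C = U ∧ U = U
A ∧ (C ∧ C) = true ∧ U = U
D → (A ∧ (C ∧ C)) = U → U = true  [min(1, 1−½+½)]
In Strong Kleene logic: C ∧ C = U ∧ U = U
A ∧ (C ∧ C) = true ∧ U = U
D → (A ∧ (C ∧ C)) = U → U = U  [¬U ∨ U]
They differ because Łukasiewicz three-valued logic Ł3 and Strong Kleene logic treat U differently under implication.

true; U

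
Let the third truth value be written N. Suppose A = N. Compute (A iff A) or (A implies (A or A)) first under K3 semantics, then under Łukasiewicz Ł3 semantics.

N; T

In K3: A iff A = N iff N = N
A or A = N or N = N
A implies (A or A) = N implies N = N
(A iff A) or (A implies (A or A)) = N or N = N
In Łukasiewicz Ł3: A iff A = N iff N = T
A or A = N or N = N
A implies (A or A) = N implies N = T
(A iff A) or (A implies (A or A)) = T or T = T
They differ because K3 and Łukasiewicz Ł3 treat N differently under implication.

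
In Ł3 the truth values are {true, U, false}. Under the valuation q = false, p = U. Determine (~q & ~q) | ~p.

~q = ~false = true
~q = ~false = true
~q & ~q = true & true = true
~p = ~U = U
(~q & ~q) | ~p = true | U = true

true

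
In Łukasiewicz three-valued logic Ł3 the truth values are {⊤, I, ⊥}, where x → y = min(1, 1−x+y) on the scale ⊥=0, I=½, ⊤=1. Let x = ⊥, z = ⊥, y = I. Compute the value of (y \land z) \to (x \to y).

y \land z = I \land ⊥ = ⊥
x \to y = ⊥ \to I = ⊤
(y \land z) \to (x \to y) = ⊥ \to ⊤ = ⊤

⊤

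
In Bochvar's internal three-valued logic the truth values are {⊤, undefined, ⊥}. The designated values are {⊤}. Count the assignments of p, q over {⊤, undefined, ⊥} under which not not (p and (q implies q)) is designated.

2

Designated under: (p=⊤, q=⊤); (p=⊤, q=⊥).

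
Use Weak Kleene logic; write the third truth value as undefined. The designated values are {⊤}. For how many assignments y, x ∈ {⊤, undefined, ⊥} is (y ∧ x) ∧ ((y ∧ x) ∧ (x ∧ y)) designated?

Designated under: (y=⊤, x=⊤).

1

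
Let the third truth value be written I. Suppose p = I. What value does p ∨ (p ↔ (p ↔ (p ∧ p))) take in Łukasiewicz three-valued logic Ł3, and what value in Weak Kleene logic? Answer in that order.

I; I

In Łukasiewicz three-valued logic Ł3: p ∧ p = I ∧ I = I
p ↔ (p ∧ p) = I ↔ I = true  [1 − |½−½|]
p ↔ (p ↔ (p ∧ p)) = I ↔ true = I
p ∨ (p ↔ (p ↔ (p ∧ p))) = I ∨ I = I
In Weak Kleene logic: p ∧ p = I ∧ I = I
p ↔ (p ∧ p) = I ↔ I = I
p ↔ (p ↔ (p ∧ p)) = I ↔ I = I
p ∨ (p ↔ (p ↔ (p ∧ p))) = I ∨ I = I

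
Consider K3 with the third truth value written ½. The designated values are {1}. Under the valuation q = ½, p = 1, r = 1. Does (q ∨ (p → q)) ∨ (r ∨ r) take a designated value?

p → q = 1 → ½ = ½
q ∨ (p → q) = ½ ∨ ½ = ½
r ∨ r = 1 ∨ 1 = 1
(q ∨ (p → q)) ∨ (r ∨ r) = ½ ∨ 1 = 1
1 ∈ {1}.

Yes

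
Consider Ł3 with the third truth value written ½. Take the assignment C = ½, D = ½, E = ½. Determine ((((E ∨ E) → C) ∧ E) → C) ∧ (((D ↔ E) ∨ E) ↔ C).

½

E ∨ E = ½ ∨ ½ = ½
(E ∨ E) → C = ½ → ½ = True
((E ∨ E) → C) ∧ E = True ∧ ½ = ½
(((E ∨ E) → C) ∧ E) → C = ½ → ½ = True
D ↔ E = ½ ↔ ½ = True
(D ↔ E) ∨ E = True ∨ ½ = True
((D ↔ E) ∨ E) ↔ C = True ↔ ½ = ½
((((E ∨ E) → C) ∧ E) → C) ∧ (((D ↔ E) ∨ E) ↔ C) = True ∧ ½ = ½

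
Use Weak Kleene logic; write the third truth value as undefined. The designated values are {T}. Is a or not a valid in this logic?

No

Countermodel: a=undefined gives undefined, which is not designated.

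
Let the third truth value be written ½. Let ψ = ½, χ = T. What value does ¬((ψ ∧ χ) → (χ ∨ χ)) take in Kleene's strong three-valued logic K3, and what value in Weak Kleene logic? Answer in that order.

In Kleene's strong three-valued logic K3: ψ ∧ χ = ½ ∧ T = ½
χ ∨ χ = T ∨ T = T
(ψ ∧ χ) → (χ ∨ χ) = ½ → T = T  [¬½ ∨ T]
¬((ψ ∧ χ) → (χ ∨ χ)) = ¬T = F
In Weak Kleene logic: ψ ∧ χ = ½ ∧ T = ½
χ ∨ χ = T ∨ T = T
(ψ ∧ χ) → (χ ∨ χ) = ½ → T = ½  [any arg is the third value ⇒ result is the third value]
¬((ψ ∧ χ) → (χ ∨ χ)) = ¬½ = ½
They differ because Kleene's strong three-valued logic K3 and Weak Kleene logic treat ½ differently under the binary connectives.

F; ½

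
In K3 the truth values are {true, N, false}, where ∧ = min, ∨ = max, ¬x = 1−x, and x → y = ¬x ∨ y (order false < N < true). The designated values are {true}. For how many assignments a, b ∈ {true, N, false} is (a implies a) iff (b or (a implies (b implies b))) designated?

5

Of the 9 assignments, 5 give a value in {true}.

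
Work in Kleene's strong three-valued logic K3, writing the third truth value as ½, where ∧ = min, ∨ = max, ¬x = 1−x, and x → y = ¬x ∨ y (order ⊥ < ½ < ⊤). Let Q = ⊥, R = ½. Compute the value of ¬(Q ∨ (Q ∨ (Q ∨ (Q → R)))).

Q → R = ⊥ → ½ = ⊤  [¬⊥ ∨ ½]
Q ∨ (Q → R) = ⊥ ∨ ⊤ = ⊤
Q ∨ (Q ∨ (Q → R)) = ⊥ ∨ ⊤ = ⊤
Q ∨ (Q ∨ (Q ∨ (Q → R))) = ⊥ ∨ ⊤ = ⊤
¬(Q ∨ (Q ∨ (Q ∨ (Q → R)))) = ¬⊤ = ⊥

⊥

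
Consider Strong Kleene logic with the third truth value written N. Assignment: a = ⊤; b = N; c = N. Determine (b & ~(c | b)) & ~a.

⊥

c | b = N | N = N
~(c | b) = ~N = N
b & ~(c | b) = N & N = N
~a = ~⊤ = ⊥
(b & ~(c | b)) & ~a = N & ⊥ = ⊥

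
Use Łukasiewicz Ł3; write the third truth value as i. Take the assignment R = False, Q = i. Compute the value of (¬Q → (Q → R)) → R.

False

¬Q = ¬i = i
Q → R = i → False = i
¬Q → (Q → R) = i → i = True
(¬Q → (Q → R)) → R = True → False = False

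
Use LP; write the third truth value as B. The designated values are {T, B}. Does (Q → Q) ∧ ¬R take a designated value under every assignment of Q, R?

Countermodel: Q=T, R=T gives F, which is not designated.

No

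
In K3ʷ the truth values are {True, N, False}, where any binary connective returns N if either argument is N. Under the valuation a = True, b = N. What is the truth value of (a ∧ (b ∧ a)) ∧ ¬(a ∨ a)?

b ∧ a = N ∧ True = N
a ∧ (b ∧ a) = True ∧ N = N
a ∨ a = True ∨ True = True
¬(a ∨ a) = ¬True = False
(a ∧ (b ∧ a)) ∧ ¬(a ∨ a) = N ∧ False = N

N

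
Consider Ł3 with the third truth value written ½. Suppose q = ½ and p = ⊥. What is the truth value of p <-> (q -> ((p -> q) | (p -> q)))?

⊥

p -> q = ⊥ -> ½ = ⊤
p -> q = ⊥ -> ½ = ⊤
(p -> q) | (p -> q) = ⊤ | ⊤ = ⊤
q -> ((p -> q) | (p -> q)) = ½ -> ⊤ = ⊤
p <-> (q -> ((p -> q) | (p -> q))) = ⊥ <-> ⊤ = ⊥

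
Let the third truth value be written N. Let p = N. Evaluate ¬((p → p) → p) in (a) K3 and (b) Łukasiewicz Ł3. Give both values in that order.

N; N

In K3: p → p = N → N = N  [¬N ∨ N]
(p → p) → p = N → N = N
¬((p → p) → p) = ¬N = N
In Łukasiewicz Ł3: p → p = N → N = T  [min(1, 1−½+½)]
(p → p) → p = T → N = N
¬((p → p) → p) = ¬N = N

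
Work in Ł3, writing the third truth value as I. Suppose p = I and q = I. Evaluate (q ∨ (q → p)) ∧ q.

q → p = I → I = True  [min(1, 1−½+½)]
q ∨ (q → p) = I ∨ True = True
(q ∨ (q → p)) ∧ q = True ∧ I = I

I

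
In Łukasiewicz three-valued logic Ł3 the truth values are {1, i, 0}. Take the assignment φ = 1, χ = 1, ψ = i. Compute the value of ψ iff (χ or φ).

i

χ or φ = 1 or 1 = 1
ψ iff (χ or φ) = i iff 1 = i  [1 − |½−1|]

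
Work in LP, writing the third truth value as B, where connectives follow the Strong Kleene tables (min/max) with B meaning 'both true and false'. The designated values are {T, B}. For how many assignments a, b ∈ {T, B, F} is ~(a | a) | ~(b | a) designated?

Of the 9 assignments, 6 give a value in {T, B}.

6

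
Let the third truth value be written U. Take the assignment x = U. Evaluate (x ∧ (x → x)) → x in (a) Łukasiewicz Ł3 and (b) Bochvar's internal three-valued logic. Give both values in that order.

True; U

In Łukasiewicz Ł3: x → x = U → U = True
x ∧ (x → x) = U ∧ True = U
(x ∧ (x → x)) → x = U → U = True
In Bochvar's internal three-valued logic: x → x = U → U = U  [any arg is the third value ⇒ result is the third value]
x ∧ (x → x) = U ∧ U = U
(x ∧ (x → x)) → x = U → U = U
They differ because Łukasiewicz Ł3 and Bochvar's internal three-valued logic treat U differently under the binary connectives.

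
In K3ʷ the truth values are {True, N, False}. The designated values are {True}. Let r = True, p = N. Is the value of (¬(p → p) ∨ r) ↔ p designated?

No

p → p = N → N = N
¬(p → p) = ¬N = N
¬(p → p) ∨ r = N ∨ True = N
(¬(p → p) ∨ r) ↔ p = N ↔ N = N
N ∉ {True}.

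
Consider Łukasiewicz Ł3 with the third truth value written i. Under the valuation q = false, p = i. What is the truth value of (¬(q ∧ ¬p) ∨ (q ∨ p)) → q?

false

¬p = ¬i = i
q ∧ ¬p = false ∧ i = false
¬(q ∧ ¬p) = ¬false = true
q ∨ p = false ∨ i = i
¬(q ∧ ¬p) ∨ (q ∨ p) = true ∨ i = true
(¬(q ∧ ¬p) ∨ (q ∨ p)) → q = true → false = false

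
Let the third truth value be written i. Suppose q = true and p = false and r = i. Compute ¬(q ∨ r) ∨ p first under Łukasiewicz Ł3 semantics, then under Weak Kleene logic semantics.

In Łukasiewicz Ł3: q ∨ r = true ∨ i = true
¬(q ∨ r) = ¬true = false
¬(q ∨ r) ∨ p = false ∨ false = false
In Weak Kleene logic: q ∨ r = true ∨ i = i
¬(q ∨ r) = ¬i = i
¬(q ∨ r) ∨ p = i ∨ false = i
They differ because Łukasiewicz Ł3 and Weak Kleene logic treat i differently under the binary connectives.

false; i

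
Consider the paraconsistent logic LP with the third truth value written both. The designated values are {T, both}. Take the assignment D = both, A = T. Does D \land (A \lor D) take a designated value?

A \lor D = T \lor both = T
D \land (A \lor D) = both \land T = both
both ∈ {T, both}.

Yes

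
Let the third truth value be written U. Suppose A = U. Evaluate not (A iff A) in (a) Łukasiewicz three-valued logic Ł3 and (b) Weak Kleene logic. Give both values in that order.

0; U

In Łukasiewicz three-valued logic Ł3: A iff A = U iff U = 1  [1 − |½−½|]
not (A iff A) = not 1 = 0
In Weak Kleene logic: A iff A = U iff U = U
not (A iff A) = not U = U
They differ because Łukasiewicz three-valued logic Ł3 and Weak Kleene logic treat U differently under the binary connectives.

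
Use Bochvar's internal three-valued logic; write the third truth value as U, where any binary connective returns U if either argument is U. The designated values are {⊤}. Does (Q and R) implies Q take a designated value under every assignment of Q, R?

Countermodel: Q=⊤, R=U gives U, which is not designated.

No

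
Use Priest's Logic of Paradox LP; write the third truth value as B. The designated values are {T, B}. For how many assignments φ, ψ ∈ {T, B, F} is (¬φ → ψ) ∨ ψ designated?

Of the 9 assignments, 8 give a value in {T, B}.

8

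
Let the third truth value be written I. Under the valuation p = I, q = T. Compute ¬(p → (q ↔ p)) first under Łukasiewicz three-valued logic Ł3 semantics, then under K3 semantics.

In Łukasiewicz three-valued logic Ł3: q ↔ p = T ↔ I = I
p → (q ↔ p) = I → I = T
¬(p → (q ↔ p)) = ¬T = F
In K3: q ↔ p = T ↔ I = I
p → (q ↔ p) = I → I = I  [¬I ∨ I]
¬(p → (q ↔ p)) = ¬I = I
They differ because Łukasiewicz three-valued logic Ł3 and K3 treat I differently under implication.

F; I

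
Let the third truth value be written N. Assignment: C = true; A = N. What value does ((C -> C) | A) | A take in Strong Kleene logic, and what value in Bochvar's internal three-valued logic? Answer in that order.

true; N

In Strong Kleene logic: C -> C = true -> true = true
(C -> C) | A = true | N = true
((C -> C) | A) | A = true | N = true
In Bochvar's internal three-valued logic: C -> C = true -> true = true
(C -> C) | A = true | N = N
((C -> C) | A) | A = N | N = N
They differ because Strong Kleene logic and Bochvar's internal three-valued logic treat N differently under the binary connectives.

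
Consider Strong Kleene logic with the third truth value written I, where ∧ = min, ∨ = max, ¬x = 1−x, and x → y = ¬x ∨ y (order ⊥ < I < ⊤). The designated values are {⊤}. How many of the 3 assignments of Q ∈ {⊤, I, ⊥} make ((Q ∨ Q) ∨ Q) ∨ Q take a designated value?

Q=⊤: ⊤ ✓
Q=I: I ·
Q=⊥: ⊥ ·

1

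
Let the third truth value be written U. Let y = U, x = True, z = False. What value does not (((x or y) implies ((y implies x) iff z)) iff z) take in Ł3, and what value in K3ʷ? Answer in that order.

In Ł3: x or y = True or U = True
y implies x = U implies True = True  [min(1, 1−½+1)]
(y implies x) iff z = True iff False = False
(x or y) implies ((y implies x) iff z) = True implies False = False
((x or y) implies ((y implies x) iff z)) iff z = False iff False = True
not (((x or y) implies ((y implies x) iff z)) iff z) = not True = False
In K3ʷ: x or y = True or U = U
y implies x = U implies True = U  [any arg is the third value ⇒ result is the third value]
(y implies x) iff z = U iff False = U
(x or y) implies ((y implies x) iff z) = U implies U = U
((x or y) implies ((y implies x) iff z)) iff z = U iff False = U
not (((x or y) implies ((y implies x) iff z)) iff z) = not U = U
They differ because Ł3 and K3ʷ treat U differently under the binary connectives.

False; U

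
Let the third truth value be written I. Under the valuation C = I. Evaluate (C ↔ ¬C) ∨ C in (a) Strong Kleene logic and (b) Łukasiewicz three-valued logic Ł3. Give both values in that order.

I; 1

In Strong Kleene logic: ¬C = ¬I = I
C ↔ ¬C = I ↔ I = I
(C ↔ ¬C) ∨ C = I ∨ I = I
In Łukasiewicz three-valued logic Ł3: ¬C = ¬I = I
C ↔ ¬C = I ↔ I = 1  [1 − |½−½|]
(C ↔ ¬C) ∨ C = 1 ∨ I = 1
They differ because Strong Kleene logic and Łukasiewicz three-valued logic Ł3 treat I differently under implication.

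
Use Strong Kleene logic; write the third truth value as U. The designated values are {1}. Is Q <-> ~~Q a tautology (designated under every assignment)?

No

Countermodel: Q=U gives U, which is not designated.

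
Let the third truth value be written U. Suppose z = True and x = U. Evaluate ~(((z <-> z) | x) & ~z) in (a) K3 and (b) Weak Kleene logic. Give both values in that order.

True; U

In K3: z <-> z = True <-> True = True
(z <-> z) | x = True | U = True
~z = ~True = False
((z <-> z) | x) & ~z = True & False = False
~(((z <-> z) | x) & ~z) = ~False = True
In Weak Kleene logic: z <-> z = True <-> True = True
(z <-> z) | x = True | U = U
~z = ~True = False
((z <-> z) | x) & ~z = U & False = U
~(((z <-> z) | x) & ~z) = ~U = U
They differ because K3 and Weak Kleene logic treat U differently under the binary connectives.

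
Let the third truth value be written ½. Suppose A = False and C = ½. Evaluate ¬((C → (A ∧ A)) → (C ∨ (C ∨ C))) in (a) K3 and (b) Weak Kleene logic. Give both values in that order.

In K3: A ∧ A = False ∧ False = False
C → (A ∧ A) = ½ → False = ½  [¬½ ∨ False]
C ∨ C = ½ ∨ ½ = ½
C ∨ (C ∨ C) = ½ ∨ ½ = ½
(C → (A ∧ A)) → (C ∨ (C ∨ C)) = ½ → ½ = ½
¬((C → (A ∧ A)) → (C ∨ (C ∨ C))) = ¬½ = ½
In Weak Kleene logic: A ∧ A = False ∧ False = False
C → (A ∧ A) = ½ → False = ½  [any arg is the third value ⇒ result is the third value]
C ∨ C = ½ ∨ ½ = ½
C ∨ (C ∨ C) = ½ ∨ ½ = ½
(C → (A ∧ A)) → (C ∨ (C ∨ C)) = ½ → ½ = ½
¬((C → (A ∧ A)) → (C ∨ (C ∨ C))) = ¬½ = ½

½; ½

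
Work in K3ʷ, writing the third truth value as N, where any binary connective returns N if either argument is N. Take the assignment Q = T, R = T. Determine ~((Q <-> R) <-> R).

F

Q <-> R = T <-> T = T
(Q <-> R) <-> R = T <-> T = T
~((Q <-> R) <-> R) = ~T = F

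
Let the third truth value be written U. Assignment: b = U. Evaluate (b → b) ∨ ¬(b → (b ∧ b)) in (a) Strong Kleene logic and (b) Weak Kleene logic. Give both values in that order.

U; U

In Strong Kleene logic: b → b = U → U = U  [¬U ∨ U]
b ∧ b = U ∧ U = U
b → (b ∧ b) = U → U = U
¬(b → (b ∧ b)) = ¬U = U
(b → b) ∨ ¬(b → (b ∧ b)) = U ∨ U = U
In Weak Kleene logic: b → b = U → U = U
b ∧ b = U ∧ U = U
b → (b ∧ b) = U → U = U
¬(b → (b ∧ b)) = ¬U = U
(b → b) ∨ ¬(b → (b ∧ b)) = U ∨ U = U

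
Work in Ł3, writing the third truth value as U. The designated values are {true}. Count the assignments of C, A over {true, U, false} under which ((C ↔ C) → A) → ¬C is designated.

Of the 9 assignments, 6 give a value in {true}.

6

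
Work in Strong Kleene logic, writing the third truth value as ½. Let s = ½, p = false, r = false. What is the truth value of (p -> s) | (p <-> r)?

true

p -> s = false -> ½ = true  [~false | ½]
p <-> r = false <-> false = true
(p -> s) | (p <-> r) = true | true = true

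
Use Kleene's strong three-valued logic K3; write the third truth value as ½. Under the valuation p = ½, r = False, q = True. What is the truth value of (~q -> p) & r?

~q = ~True = False
~q -> p = False -> ½ = True  [~False | ½]
(~q -> p) & r = True & False = False

False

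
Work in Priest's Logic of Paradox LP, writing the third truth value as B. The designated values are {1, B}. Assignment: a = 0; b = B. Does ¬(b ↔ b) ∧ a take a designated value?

b ↔ b = B ↔ B = B
¬(b ↔ b) = ¬B = B
¬(b ↔ b) ∧ a = B ∧ 0 = 0
0 ∉ {1, B}.

No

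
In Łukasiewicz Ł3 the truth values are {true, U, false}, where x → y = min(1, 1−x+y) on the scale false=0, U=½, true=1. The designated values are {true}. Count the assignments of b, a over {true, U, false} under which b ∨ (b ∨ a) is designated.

Of the 9 assignments, 5 give a value in {true}.

5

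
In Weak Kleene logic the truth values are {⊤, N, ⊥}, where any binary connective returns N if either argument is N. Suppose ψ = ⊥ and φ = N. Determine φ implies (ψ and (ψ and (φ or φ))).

φ or φ = N or N = N
ψ and (φ or φ) = ⊥ and N = N
ψ and (ψ and (φ or φ)) = ⊥ and N = N
φ implies (ψ and (ψ and (φ or φ))) = N implies N = N

N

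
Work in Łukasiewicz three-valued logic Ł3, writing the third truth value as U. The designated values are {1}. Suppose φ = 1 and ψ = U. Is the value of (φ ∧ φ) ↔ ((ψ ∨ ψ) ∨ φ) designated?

φ ∧ φ = 1 ∧ 1 = 1
ψ ∨ ψ = U ∨ U = U
(ψ ∨ ψ) ∨ φ = U ∨ 1 = 1
(φ ∧ φ) ↔ ((ψ ∨ ψ) ∨ φ) = 1 ↔ 1 = 1
1 ∈ {1}.

Yes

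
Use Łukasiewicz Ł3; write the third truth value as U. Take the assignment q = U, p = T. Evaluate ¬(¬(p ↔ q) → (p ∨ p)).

F

p ↔ q = T ↔ U = U
¬(p ↔ q) = ¬U = U
p ∨ p = T ∨ T = T
¬(p ↔ q) → (p ∨ p) = U → T = T
¬(¬(p ↔ q) → (p ∨ p)) = ¬T = F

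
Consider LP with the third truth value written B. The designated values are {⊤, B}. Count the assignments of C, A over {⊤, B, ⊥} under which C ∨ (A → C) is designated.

8

Of the 9 assignments, 8 give a value in {⊤, B}.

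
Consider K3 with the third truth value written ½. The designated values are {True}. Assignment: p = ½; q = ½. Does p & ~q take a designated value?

No

~q = ~½ = ½
p & ~q = ½ & ½ = ½
½ ∉ {True}.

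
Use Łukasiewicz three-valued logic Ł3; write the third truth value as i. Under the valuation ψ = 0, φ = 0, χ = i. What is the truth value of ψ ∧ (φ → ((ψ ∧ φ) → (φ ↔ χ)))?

ψ ∧ φ = 0 ∧ 0 = 0
φ ↔ χ = 0 ↔ i = i  [1 − |0−½|]
(ψ ∧ φ) → (φ ↔ χ) = 0 → i = 1
φ → ((ψ ∧ φ) → (φ ↔ χ)) = 0 → 1 = 1
ψ ∧ (φ → ((ψ ∧ φ) → (φ ↔ χ))) = 0 ∧ 1 = 0

0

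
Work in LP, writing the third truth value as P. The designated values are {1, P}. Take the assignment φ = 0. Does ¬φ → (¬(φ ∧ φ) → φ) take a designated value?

No

¬φ = ¬0 = 1
φ ∧ φ = 0 ∧ 0 = 0
¬(φ ∧ φ) = ¬0 = 1
¬(φ ∧ φ) → φ = 1 → 0 = 0
¬φ → (¬(φ ∧ φ) → φ) = 1 → 0 = 0
0 ∉ {1, P}.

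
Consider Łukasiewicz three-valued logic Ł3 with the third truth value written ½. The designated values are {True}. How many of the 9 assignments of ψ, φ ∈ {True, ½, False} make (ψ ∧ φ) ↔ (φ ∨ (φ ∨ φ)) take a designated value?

Of the 9 assignments, 6 give a value in {True}.

6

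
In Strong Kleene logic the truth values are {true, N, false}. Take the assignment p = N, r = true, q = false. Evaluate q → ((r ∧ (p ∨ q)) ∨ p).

p ∨ q = N ∨ false = N
r ∧ (p ∨ q) = true ∧ N = N
(r ∧ (p ∨ q)) ∨ p = N ∨ N = N
q → ((r ∧ (p ∨ q)) ∨ p) = false → N = true

true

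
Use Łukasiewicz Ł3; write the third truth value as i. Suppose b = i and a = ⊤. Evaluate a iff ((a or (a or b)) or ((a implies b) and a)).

⊤

a or b = ⊤ or i = ⊤
a or (a or b) = ⊤ or ⊤ = ⊤
a implies b = ⊤ implies i = i  [min(1, 1−1+½)]
(a implies b) and a = i and ⊤ = i
(a or (a or b)) or ((a implies b) and a) = ⊤ or i = ⊤
a iff ((a or (a or b)) or ((a implies b) and a)) = ⊤ iff ⊤ = ⊤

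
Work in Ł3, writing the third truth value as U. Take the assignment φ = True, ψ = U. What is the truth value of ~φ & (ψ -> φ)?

False

~φ = ~True = False
ψ -> φ = U -> True = True  [min(1, 1−½+1)]
~φ & (ψ -> φ) = False & True = False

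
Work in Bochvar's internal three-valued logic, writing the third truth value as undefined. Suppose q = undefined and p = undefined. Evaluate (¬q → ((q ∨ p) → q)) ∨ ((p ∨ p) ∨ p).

¬q = ¬undefined = undefined
q ∨ p = undefined ∨ undefined = undefined
(q ∨ p) → q = undefined → undefined = undefined  [any arg is the third value ⇒ result is the third value]
¬q → ((q ∨ p) → q) = undefined → undefined = undefined
p ∨ p = undefined ∨ undefined = undefined
(p ∨ p) ∨ p = undefined ∨ undefined = undefined
(¬q → ((q ∨ p) → q)) ∨ ((p ∨ p) ∨ p) = undefined ∨ undefined = undefined

undefined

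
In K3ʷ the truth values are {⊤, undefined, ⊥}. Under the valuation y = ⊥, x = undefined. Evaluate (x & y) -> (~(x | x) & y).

x & y = undefined & ⊥ = undefined
x | x = undefined | undefined = undefined
~(x | x) = ~undefined = undefined
~(x | x) & y = undefined & ⊥ = undefined
(x & y) -> (~(x | x) & y) = undefined -> undefined = undefined  [any arg is the third value ⇒ result is the third value]

undefined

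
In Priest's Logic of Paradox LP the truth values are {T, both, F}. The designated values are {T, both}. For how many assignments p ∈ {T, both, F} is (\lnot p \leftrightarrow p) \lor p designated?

2

p=T: T ✓
p=both: both ✓
p=F: F ·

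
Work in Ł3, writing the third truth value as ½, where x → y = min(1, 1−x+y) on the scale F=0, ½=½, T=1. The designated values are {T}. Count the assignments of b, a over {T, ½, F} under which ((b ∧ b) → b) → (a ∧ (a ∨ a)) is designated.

3

Designated under: (b=T, a=T); (b=½, a=T); (b=F, a=T).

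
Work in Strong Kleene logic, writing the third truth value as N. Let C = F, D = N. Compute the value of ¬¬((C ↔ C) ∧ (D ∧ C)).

C ↔ C = F ↔ F = T
D ∧ C = N ∧ F = F
(C ↔ C) ∧ (D ∧ C) = T ∧ F = F
¬((C ↔ C) ∧ (D ∧ C)) = ¬F = T
¬¬((C ↔ C) ∧ (D ∧ C)) = ¬T = F

F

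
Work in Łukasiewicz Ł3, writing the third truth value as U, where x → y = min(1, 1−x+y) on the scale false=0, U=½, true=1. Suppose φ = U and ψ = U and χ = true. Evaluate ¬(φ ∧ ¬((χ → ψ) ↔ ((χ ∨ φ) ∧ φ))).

χ → ψ = true → U = U  [min(1, 1−1+½)]
χ ∨ φ = true ∨ U = true
(χ ∨ φ) ∧ φ = true ∧ U = U
(χ → ψ) ↔ ((χ ∨ φ) ∧ φ) = U ↔ U = true
¬((χ → ψ) ↔ ((χ ∨ φ) ∧ φ)) = ¬true = false
φ ∧ ¬((χ → ψ) ↔ ((χ ∨ φ) ∧ φ)) = U ∧ false = false
¬(φ ∧ ¬((χ → ψ) ↔ ((χ ∨ φ) ∧ φ))) = ¬false = true

true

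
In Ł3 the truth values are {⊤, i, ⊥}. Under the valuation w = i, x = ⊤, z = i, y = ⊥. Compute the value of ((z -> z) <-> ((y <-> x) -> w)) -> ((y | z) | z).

z -> z = i -> i = ⊤  [min(1, 1−½+½)]
y <-> x = ⊥ <-> ⊤ = ⊥
(y <-> x) -> w = ⊥ -> i = ⊤
(z -> z) <-> ((y <-> x) -> w) = ⊤ <-> ⊤ = ⊤
y | z = ⊥ | i = i
(y | z) | z = i | i = i
((z -> z) <-> ((y <-> x) -> w)) -> ((y | z) | z) = ⊤ -> i = i

i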